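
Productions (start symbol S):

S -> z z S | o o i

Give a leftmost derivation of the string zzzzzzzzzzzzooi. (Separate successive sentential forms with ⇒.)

S ⇒ zzS   [S -> z z S]
zzS ⇒ zzzzS   [S -> z z S]
zzzzS ⇒ zzzzzzS   [S -> z z S]
zzzzzzS ⇒ zzzzzzzzS   [S -> z z S]
zzzzzzzzS ⇒ zzzzzzzzzzS   [S -> z z S]
zzzzzzzzzzS ⇒ zzzzzzzzzzzzS   [S -> z z S]
zzzzzzzzzzzzS ⇒ zzzzzzzzzzzzooi   [S -> o o i]

S ⇒ zzS ⇒ zzzzS ⇒ zzzzzzS ⇒ zzzzzzzzS ⇒ zzzzzzzzzzS ⇒ zzzzzzzzzzzzS ⇒ zzzzzzzzzzzzooi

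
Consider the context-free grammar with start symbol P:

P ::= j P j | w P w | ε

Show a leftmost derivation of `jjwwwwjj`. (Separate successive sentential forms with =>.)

P => jPj   [P ::= j P j]
jPj => jjPjj   [P ::= j P j]
jjPjj => jjwPwjj   [P ::= w P w]
jjwPwjj => jjwwPwwjj   [P ::= w P w]
jjwwPwwjj => jjwwwwjj   [P ::= ε]

P => jPj => jjPjj => jjwPwjj => jjwwPwwjj => jjwwwwjj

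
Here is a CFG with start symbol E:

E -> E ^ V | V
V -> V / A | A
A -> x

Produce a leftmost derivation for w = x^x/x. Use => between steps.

E=>E^V=>V^V=>A^V=>x^V=>x^V/A=>x^A/A=>x^x/A=>x^x/x

E => E^V   [E -> E ^ V]
E^V => V^V   [E -> V]
V^V => A^V   [V -> A]
A^V => x^V   [A -> x]
x^V => x^V/A   [V -> V / A]
x^V/A => x^A/A   [V -> A]
x^A/A => x^x/A   [A -> x]
x^x/A => x^x/x   [A -> x]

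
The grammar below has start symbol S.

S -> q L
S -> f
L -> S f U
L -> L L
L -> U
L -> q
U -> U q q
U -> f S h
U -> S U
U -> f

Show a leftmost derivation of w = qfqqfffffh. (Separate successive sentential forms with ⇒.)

S ⇒ qL ⇒ qU ⇒ qfSh ⇒ qfqLh ⇒ qfqSfUh ⇒ qfqqLfUh ⇒ qfqqSfUfUh ⇒ qfqqffUfUh ⇒ qfqqffffUh ⇒ qfqqfffffh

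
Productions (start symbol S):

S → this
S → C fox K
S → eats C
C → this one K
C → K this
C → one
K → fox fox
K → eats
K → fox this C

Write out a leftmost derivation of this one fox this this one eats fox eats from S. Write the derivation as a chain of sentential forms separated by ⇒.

S ⇒ C fox K ⇒ this one K fox K ⇒ this one fox this C fox K ⇒ this one fox this this one K fox K ⇒ this one fox this this one eats fox K ⇒ this one fox this this one eats fox eats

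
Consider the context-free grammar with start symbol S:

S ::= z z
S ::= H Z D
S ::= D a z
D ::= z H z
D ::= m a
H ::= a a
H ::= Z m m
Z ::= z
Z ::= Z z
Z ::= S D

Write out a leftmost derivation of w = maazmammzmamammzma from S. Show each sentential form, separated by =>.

S => HZD => ZmmZD => SDmmZD => HZDDmmZD => ZmmZDDmmZD => SDmmZDDmmZD => DazDmmZDDmmZD => maazDmmZDDmmZD => maazmammZDDmmZD => maazmammzDDmmZD => maazmammzmaDmmZD => maazmammzmamammZD => maazmammzmamammzD => maazmammzmamammzma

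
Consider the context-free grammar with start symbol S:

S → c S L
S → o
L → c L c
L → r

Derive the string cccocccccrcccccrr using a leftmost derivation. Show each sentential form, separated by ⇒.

S ⇒ cSL ⇒ ccSLL ⇒ cccSLLL ⇒ cccoLLL ⇒ cccocLcLL ⇒ cccoccLccLL ⇒ cccocccLcccLL ⇒ cccoccccLccccLL ⇒ cccocccccLcccccLL ⇒ cccocccccrcccccLL ⇒ cccocccccrcccccrL ⇒ cccocccccrcccccrr

S ⇒ cSL   [S → c S L]
cSL ⇒ ccSLL   [S → c S L]
ccSLL ⇒ cccSLLL   [S → c S L]
cccSLLL ⇒ cccoLLL   [S → o]
cccoLLL ⇒ cccocLcLL   [L → c L c]
cccocLcLL ⇒ cccoccLccLL   [L → c L c]
cccoccLccLL ⇒ cccocccLcccLL   [L → c L c]
cccocccLcccLL ⇒ cccoccccLccccLL   [L → c L c]
cccoccccLccccLL ⇒ cccocccccLcccccLL   [L → c L c]
cccocccccLcccccLL ⇒ cccocccccrcccccLL   [L → r]
cccocccccrcccccLL ⇒ cccocccccrcccccrL   [L → r]
cccocccccrcccccrL ⇒ cccocccccrcccccrr   [L → r]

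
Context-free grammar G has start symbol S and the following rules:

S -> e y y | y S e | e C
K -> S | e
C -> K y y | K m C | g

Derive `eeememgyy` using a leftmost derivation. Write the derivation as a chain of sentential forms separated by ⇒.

S⇒eC⇒eKyy⇒eSyy⇒eeCyy⇒eeKmCyy⇒eeemCyy⇒eeemKmCyy⇒eeememCyy⇒eeememgyy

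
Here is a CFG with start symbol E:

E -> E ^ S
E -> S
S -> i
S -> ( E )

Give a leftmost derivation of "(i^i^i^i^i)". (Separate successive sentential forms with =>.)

E=>S=>(E)=>(E^S)=>(E^S^S)=>(E^S^S^S)=>(E^S^S^S^S)=>(S^S^S^S^S)=>(i^S^S^S^S)=>(i^i^S^S^S)=>(i^i^i^S^S)=>(i^i^i^i^S)=>(i^i^i^i^i)

E => S   [E -> S]
S => (E)   [S -> ( E )]
(E) => (E^S)   [E -> E ^ S]
(E^S) => (E^S^S)   [E -> E ^ S]
(E^S^S) => (E^S^S^S)   [E -> E ^ S]
(E^S^S^S) => (E^S^S^S^S)   [E -> E ^ S]
(E^S^S^S^S) => (S^S^S^S^S)   [E -> S]
(S^S^S^S^S) => (i^S^S^S^S)   [S -> i]
(i^S^S^S^S) => (i^i^S^S^S)   [S -> i]
(i^i^S^S^S) => (i^i^i^S^S)   [S -> i]
(i^i^i^S^S) => (i^i^i^i^S)   [S -> i]
(i^i^i^i^S) => (i^i^i^i^i)   [S -> i]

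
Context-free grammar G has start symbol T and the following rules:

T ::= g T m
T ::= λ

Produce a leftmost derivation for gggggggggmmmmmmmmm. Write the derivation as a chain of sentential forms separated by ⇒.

T⇒gTm⇒ggTmm⇒gggTmmm⇒ggggTmmmm⇒gggggTmmmmm⇒ggggggTmmmmmm⇒gggggggTmmmmmmm⇒ggggggggTmmmmmmmm⇒gggggggggTmmmmmmmmm⇒gggggggggmmmmmmmmm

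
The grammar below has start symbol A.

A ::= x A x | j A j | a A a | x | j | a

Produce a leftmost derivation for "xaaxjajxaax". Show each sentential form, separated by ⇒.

A ⇒ xAx ⇒ xaAax ⇒ xaaAaax ⇒ xaaxAxaax ⇒ xaaxjAjxaax ⇒ xaaxjajxaax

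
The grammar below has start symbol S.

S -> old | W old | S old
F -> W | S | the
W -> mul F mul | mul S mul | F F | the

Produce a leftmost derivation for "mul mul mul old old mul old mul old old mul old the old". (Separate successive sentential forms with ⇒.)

S ⇒ W old ⇒ F F old ⇒ S F old ⇒ W old F old ⇒ mul S mul old F old ⇒ mul S old mul old F old ⇒ mul W old old mul old F old ⇒ mul mul S mul old old mul old F old ⇒ mul mul W old mul old old mul old F old ⇒ mul mul mul F mul old mul old old mul old F old ⇒ mul mul mul S mul old mul old old mul old F old ⇒ mul mul mul S old mul old mul old old mul old F old ⇒ mul mul mul old old mul old mul old old mul old F old ⇒ mul mul mul old old mul old mul old old mul old the old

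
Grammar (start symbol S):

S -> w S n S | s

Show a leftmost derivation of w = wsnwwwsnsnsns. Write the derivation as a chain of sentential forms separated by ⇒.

S ⇒ wSnS ⇒ wsnS ⇒ wsnwSnS ⇒ wsnwwSnSnS ⇒ wsnwwwSnSnSnS ⇒ wsnwwwsnSnSnS ⇒ wsnwwwsnsnSnS ⇒ wsnwwwsnsnsnS ⇒ wsnwwwsnsnsns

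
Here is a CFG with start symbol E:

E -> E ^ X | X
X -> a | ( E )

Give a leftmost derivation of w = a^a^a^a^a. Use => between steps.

E => E^X => E^X^X => E^X^X^X => E^X^X^X^X => X^X^X^X^X => a^X^X^X^X => a^a^X^X^X => a^a^a^X^X => a^a^a^a^X => a^a^a^a^a

E => E^X   [E -> E ^ X]
E^X => E^X^X   [E -> E ^ X]
E^X^X => E^X^X^X   [E -> E ^ X]
E^X^X^X => E^X^X^X^X   [E -> E ^ X]
E^X^X^X^X => X^X^X^X^X   [E -> X]
X^X^X^X^X => a^X^X^X^X   [X -> a]
a^X^X^X^X => a^a^X^X^X   [X -> a]
a^a^X^X^X => a^a^a^X^X   [X -> a]
a^a^a^X^X => a^a^a^a^X   [X -> a]
a^a^a^a^X => a^a^a^a^a   [X -> a]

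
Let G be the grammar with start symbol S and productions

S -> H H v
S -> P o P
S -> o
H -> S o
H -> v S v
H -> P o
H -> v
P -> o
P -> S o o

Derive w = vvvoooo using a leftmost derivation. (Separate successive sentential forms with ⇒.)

S ⇒ PoP ⇒ SoooP ⇒ HHvoooP ⇒ vHvoooP ⇒ vvvoooP ⇒ vvvoooo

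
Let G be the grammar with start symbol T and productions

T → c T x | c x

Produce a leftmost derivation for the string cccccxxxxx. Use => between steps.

T => cTx => ccTxx => cccTxxx => ccccTxxxx => cccccxxxxx

T => cTx   [T → c T x]
cTx => ccTxx   [T → c T x]
ccTxx => cccTxxx   [T → c T x]
cccTxxx => ccccTxxxx   [T → c T x]
ccccTxxxx => cccccxxxxx   [T → c x]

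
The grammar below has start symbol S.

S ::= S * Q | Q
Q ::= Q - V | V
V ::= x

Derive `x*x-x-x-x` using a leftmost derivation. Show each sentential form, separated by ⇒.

S ⇒ S*Q ⇒ Q*Q ⇒ V*Q ⇒ x*Q ⇒ x*Q-V ⇒ x*Q-V-V ⇒ x*Q-V-V-V ⇒ x*V-V-V-V ⇒ x*x-V-V-V ⇒ x*x-x-V-V ⇒ x*x-x-x-V ⇒ x*x-x-x-x

S ⇒ S*Q   [S ::= S * Q]
S*Q ⇒ Q*Q   [S ::= Q]
Q*Q ⇒ V*Q   [Q ::= V]
V*Q ⇒ x*Q   [V ::= x]
x*Q ⇒ x*Q-V   [Q ::= Q - V]
x*Q-V ⇒ x*Q-V-V   [Q ::= Q - V]
x*Q-V-V ⇒ x*Q-V-V-V   [Q ::= Q - V]
x*Q-V-V-V ⇒ x*V-V-V-V   [Q ::= V]
x*V-V-V-V ⇒ x*x-V-V-V   [V ::= x]
x*x-V-V-V ⇒ x*x-x-V-V   [V ::= x]
x*x-x-V-V ⇒ x*x-x-x-V   [V ::= x]
x*x-x-x-V ⇒ x*x-x-x-x   [V ::= x]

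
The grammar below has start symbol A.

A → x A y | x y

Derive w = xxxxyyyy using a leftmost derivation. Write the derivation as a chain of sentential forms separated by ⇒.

A⇒xAy⇒xxAyy⇒xxxAyyy⇒xxxxyyyy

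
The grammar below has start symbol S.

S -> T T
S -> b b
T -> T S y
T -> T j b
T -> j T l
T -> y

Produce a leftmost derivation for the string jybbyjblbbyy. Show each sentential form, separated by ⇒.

S ⇒ TT ⇒ TSyT ⇒ jTlSyT ⇒ jTjblSyT ⇒ jTSyjblSyT ⇒ jySyjblSyT ⇒ jybbyjblSyT ⇒ jybbyjblbbyT ⇒ jybbyjblbbyy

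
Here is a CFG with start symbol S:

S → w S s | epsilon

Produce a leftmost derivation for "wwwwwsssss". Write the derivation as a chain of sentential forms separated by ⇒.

S ⇒ wSs ⇒ wwSss ⇒ wwwSsss ⇒ wwwwSssss ⇒ wwwwwSsssss ⇒ wwwwwsssss

S ⇒ wSs   [S → w S s]
wSs ⇒ wwSss   [S → w S s]
wwSss ⇒ wwwSsss   [S → w S s]
wwwSsss ⇒ wwwwSssss   [S → w S s]
wwwwSssss ⇒ wwwwwSsssss   [S → w S s]
wwwwwSsssss ⇒ wwwwwsssss   [S → epsilon]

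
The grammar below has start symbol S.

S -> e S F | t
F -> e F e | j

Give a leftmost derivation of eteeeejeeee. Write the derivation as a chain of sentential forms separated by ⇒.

S⇒eSF⇒etF⇒eteFe⇒eteeFee⇒eteeeFeee⇒eteeeeFeeee⇒eteeeejeeee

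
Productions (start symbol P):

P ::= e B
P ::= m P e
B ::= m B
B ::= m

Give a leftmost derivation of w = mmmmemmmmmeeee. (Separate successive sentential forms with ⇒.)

P ⇒ mPe ⇒ mmPee ⇒ mmmPeee ⇒ mmmmPeeee ⇒ mmmmeBeeee ⇒ mmmmemBeeee ⇒ mmmmemmBeeee ⇒ mmmmemmmBeeee ⇒ mmmmemmmmBeeee ⇒ mmmmemmmmmeeee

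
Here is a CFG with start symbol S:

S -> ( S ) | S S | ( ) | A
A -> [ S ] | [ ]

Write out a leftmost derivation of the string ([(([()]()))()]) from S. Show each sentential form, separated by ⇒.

S ⇒ (S)   [S -> ( S )]
(S) ⇒ (A)   [S -> A]
(A) ⇒ ([S])   [A -> [ S ]]
([S]) ⇒ ([SS])   [S -> S S]
([SS]) ⇒ ([(S)S])   [S -> ( S )]
([(S)S]) ⇒ ([((S))S])   [S -> ( S )]
([((S))S]) ⇒ ([((SS))S])   [S -> S S]
([((SS))S]) ⇒ ([((AS))S])   [S -> A]
([((AS))S]) ⇒ ([(([S]S))S])   [A -> [ S ]]
([(([S]S))S]) ⇒ ([(([()]S))S])   [S -> ( )]
([(([()]S))S]) ⇒ ([(([()]()))S])   [S -> ( )]
([(([()]()))S]) ⇒ ([(([()]()))()])   [S -> ( )]

S⇒(S)⇒(A)⇒([S])⇒([SS])⇒([(S)S])⇒([((S))S])⇒([((SS))S])⇒([((AS))S])⇒([(([S]S))S])⇒([(([()]S))S])⇒([(([()]()))S])⇒([(([()]()))()])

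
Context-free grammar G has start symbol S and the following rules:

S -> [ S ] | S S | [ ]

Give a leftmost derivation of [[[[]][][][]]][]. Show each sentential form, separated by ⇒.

S ⇒ SS ⇒ [S]S ⇒ [[S]]S ⇒ [[SS]]S ⇒ [[[S]S]]S ⇒ [[[[]]S]]S ⇒ [[[[]]SS]]S ⇒ [[[[]][]S]]S ⇒ [[[[]][]SS]]S ⇒ [[[[]][][]S]]S ⇒ [[[[]][][][]]]S ⇒ [[[[]][][][]]][]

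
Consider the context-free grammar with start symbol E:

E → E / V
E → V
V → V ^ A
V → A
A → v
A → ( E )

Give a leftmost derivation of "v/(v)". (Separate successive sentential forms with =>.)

E => E/V => V/V => A/V => v/V => v/A => v/(E) => v/(V) => v/(A) => v/(v)

E => E/V   [E → E / V]
E/V => V/V   [E → V]
V/V => A/V   [V → A]
A/V => v/V   [A → v]
v/V => v/A   [V → A]
v/A => v/(E)   [A → ( E )]
v/(E) => v/(V)   [E → V]
v/(V) => v/(A)   [V → A]
v/(A) => v/(v)   [A → v]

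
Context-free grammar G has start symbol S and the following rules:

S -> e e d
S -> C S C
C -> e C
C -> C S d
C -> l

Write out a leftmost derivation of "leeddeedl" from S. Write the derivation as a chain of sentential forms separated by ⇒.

S⇒CSC⇒CSdSC⇒lSdSC⇒leeddSC⇒leeddeedC⇒leeddeedl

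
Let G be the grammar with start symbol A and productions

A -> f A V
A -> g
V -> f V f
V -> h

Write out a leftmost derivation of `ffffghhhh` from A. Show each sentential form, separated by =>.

A => fAV => ffAVV => fffAVVV => ffffAVVVV => ffffgVVVV => ffffghVVV => ffffghhVV => ffffghhhV => ffffghhhh

A => fAV   [A -> f A V]
fAV => ffAVV   [A -> f A V]
ffAVV => fffAVVV   [A -> f A V]
fffAVVV => ffffAVVVV   [A -> f A V]
ffffAVVVV => ffffgVVVV   [A -> g]
ffffgVVVV => ffffghVVV   [V -> h]
ffffghVVV => ffffghhVV   [V -> h]
ffffghhVV => ffffghhhV   [V -> h]
ffffghhhV => ffffghhhh   [V -> h]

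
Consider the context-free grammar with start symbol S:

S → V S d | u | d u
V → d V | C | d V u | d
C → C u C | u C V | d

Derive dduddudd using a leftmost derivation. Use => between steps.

S => VSd => dVuSd => dduSd => dduVSdd => dduCSdd => ddudSdd => dduddudd

S => VSd   [S → V S d]
VSd => dVuSd   [V → d V u]
dVuSd => dduSd   [V → d]
dduSd => dduVSdd   [S → V S d]
dduVSdd => dduCSdd   [V → C]
dduCSdd => ddudSdd   [C → d]
ddudSdd => dduddudd   [S → d u]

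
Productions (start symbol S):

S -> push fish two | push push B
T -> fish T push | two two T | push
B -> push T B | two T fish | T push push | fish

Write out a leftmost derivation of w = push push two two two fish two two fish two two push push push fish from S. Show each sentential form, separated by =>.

S => push push B   [S -> push push B]
push push B => push push two T fish   [B -> two T fish]
push push two T fish => push push two two two T fish   [T -> two two T]
push push two two two T fish => push push two two two fish T push fish   [T -> fish T push]
push push two two two fish T push fish => push push two two two fish two two T push fish   [T -> two two T]
push push two two two fish two two T push fish => push push two two two fish two two fish T push push fish   [T -> fish T push]
push push two two two fish two two fish T push push fish => push push two two two fish two two fish two two T push push fish   [T -> two two T]
push push two two two fish two two fish two two T push push fish => push push two two two fish two two fish two two push push push fish   [T -> push]

S => push push B => push push two T fish => push push two two two T fish => push push two two two fish T push fish => push push two two two fish two two T push fish => push push two two two fish two two fish T push push fish => push push two two two fish two two fish two two T push push fish => push push two two two fish two two fish two two push push push fish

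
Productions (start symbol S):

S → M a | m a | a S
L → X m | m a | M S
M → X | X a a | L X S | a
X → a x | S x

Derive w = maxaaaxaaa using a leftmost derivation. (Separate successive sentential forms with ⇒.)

S⇒Ma⇒Xaaa⇒Sxaaa⇒Maxaaa⇒Xaaaxaaa⇒Sxaaaxaaa⇒maxaaaxaaa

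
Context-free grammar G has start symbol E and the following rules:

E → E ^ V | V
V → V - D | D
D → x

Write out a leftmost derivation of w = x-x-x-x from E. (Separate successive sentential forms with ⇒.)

E ⇒ V ⇒ V-D ⇒ V-D-D ⇒ V-D-D-D ⇒ D-D-D-D ⇒ x-D-D-D ⇒ x-x-D-D ⇒ x-x-x-D ⇒ x-x-x-x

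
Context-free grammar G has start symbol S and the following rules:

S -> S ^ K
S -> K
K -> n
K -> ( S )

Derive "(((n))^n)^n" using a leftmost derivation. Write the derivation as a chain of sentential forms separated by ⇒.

S ⇒ S^K   [S -> S ^ K]
S^K ⇒ K^K   [S -> K]
K^K ⇒ (S)^K   [K -> ( S )]
(S)^K ⇒ (S^K)^K   [S -> S ^ K]
(S^K)^K ⇒ (K^K)^K   [S -> K]
(K^K)^K ⇒ ((S)^K)^K   [K -> ( S )]
((S)^K)^K ⇒ ((K)^K)^K   [S -> K]
((K)^K)^K ⇒ (((S))^K)^K   [K -> ( S )]
(((S))^K)^K ⇒ (((K))^K)^K   [S -> K]
(((K))^K)^K ⇒ (((n))^K)^K   [K -> n]
(((n))^K)^K ⇒ (((n))^n)^K   [K -> n]
(((n))^n)^K ⇒ (((n))^n)^n   [K -> n]

S⇒S^K⇒K^K⇒(S)^K⇒(S^K)^K⇒(K^K)^K⇒((S)^K)^K⇒((K)^K)^K⇒(((S))^K)^K⇒(((K))^K)^K⇒(((n))^K)^K⇒(((n))^n)^K⇒(((n))^n)^n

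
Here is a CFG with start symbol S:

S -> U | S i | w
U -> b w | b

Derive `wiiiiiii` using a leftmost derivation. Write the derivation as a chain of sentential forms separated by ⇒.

S ⇒ Si ⇒ Sii ⇒ Siii ⇒ Siiii ⇒ Siiiii ⇒ Siiiiii ⇒ Siiiiiii ⇒ wiiiiiii

S ⇒ Si   [S -> S i]
Si ⇒ Sii   [S -> S i]
Sii ⇒ Siii   [S -> S i]
Siii ⇒ Siiii   [S -> S i]
Siiii ⇒ Siiiii   [S -> S i]
Siiiii ⇒ Siiiiii   [S -> S i]
Siiiiii ⇒ Siiiiiii   [S -> S i]
Siiiiiii ⇒ wiiiiiii   [S -> w]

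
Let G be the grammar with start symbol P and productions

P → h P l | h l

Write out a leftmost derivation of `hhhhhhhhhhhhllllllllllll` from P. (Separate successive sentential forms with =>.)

P=>hPl=>hhPll=>hhhPlll=>hhhhPllll=>hhhhhPlllll=>hhhhhhPllllll=>hhhhhhhPlllllll=>hhhhhhhhPllllllll=>hhhhhhhhhPlllllllll=>hhhhhhhhhhPllllllllll=>hhhhhhhhhhhPlllllllllll=>hhhhhhhhhhhhllllllllllll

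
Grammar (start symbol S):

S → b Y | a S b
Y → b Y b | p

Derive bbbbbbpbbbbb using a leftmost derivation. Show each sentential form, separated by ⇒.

S ⇒ bY ⇒ bbYb ⇒ bbbYbb ⇒ bbbbYbbb ⇒ bbbbbYbbbb ⇒ bbbbbbYbbbbb ⇒ bbbbbbpbbbbb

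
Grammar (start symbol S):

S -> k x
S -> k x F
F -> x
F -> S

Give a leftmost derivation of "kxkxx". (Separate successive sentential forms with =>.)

S => kxF   [S -> k x F]
kxF => kxS   [F -> S]
kxS => kxkxF   [S -> k x F]
kxkxF => kxkxx   [F -> x]

S => kxF => kxS => kxkxF => kxkxx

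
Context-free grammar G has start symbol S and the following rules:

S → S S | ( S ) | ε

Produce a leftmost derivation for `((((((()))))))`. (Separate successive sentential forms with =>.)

S => SS   [S → S S]
SS => SSS   [S → S S]
SSS => (S)SS   [S → ( S )]
(S)SS => ((S))SS   [S → ( S )]
((S))SS => (((S)))SS   [S → ( S )]
(((S)))SS => ((((S))))SS   [S → ( S )]
((((S))))SS => (((((S)))))SS   [S → ( S )]
(((((S)))))SS => ((((((S))))))SS   [S → ( S )]
((((((S))))))SS => (((((((S)))))))SS   [S → ( S )]
(((((((S)))))))SS => ((((((()))))))SS   [S → ε]
((((((()))))))SS => ((((((()))))))S   [S → ε]
((((((()))))))S => ((((((()))))))   [S → ε]

S=>SS=>SSS=>(S)SS=>((S))SS=>(((S)))SS=>((((S))))SS=>(((((S)))))SS=>((((((S))))))SS=>(((((((S)))))))SS=>((((((()))))))SS=>((((((()))))))S=>((((((()))))))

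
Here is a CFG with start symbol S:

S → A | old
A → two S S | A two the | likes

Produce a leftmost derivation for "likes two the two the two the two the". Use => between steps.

S => A => A two the => A two the two the => A two the two the two the => A two the two the two the two the => likes two the two the two the two the

S => A   [S → A]
A => A two the   [A → A two the]
A two the => A two the two the   [A → A two the]
A two the two the => A two the two the two the   [A → A two the]
A two the two the two the => A two the two the two the two the   [A → A two the]
A two the two the two the two the => likes two the two the two the two the   [A → likes]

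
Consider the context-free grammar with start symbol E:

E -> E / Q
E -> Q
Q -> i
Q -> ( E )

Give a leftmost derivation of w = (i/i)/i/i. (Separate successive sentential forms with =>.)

E => E/Q => E/Q/Q => Q/Q/Q => (E)/Q/Q => (E/Q)/Q/Q => (Q/Q)/Q/Q => (i/Q)/Q/Q => (i/i)/Q/Q => (i/i)/i/Q => (i/i)/i/i

E => E/Q   [E -> E / Q]
E/Q => E/Q/Q   [E -> E / Q]
E/Q/Q => Q/Q/Q   [E -> Q]
Q/Q/Q => (E)/Q/Q   [Q -> ( E )]
(E)/Q/Q => (E/Q)/Q/Q   [E -> E / Q]
(E/Q)/Q/Q => (Q/Q)/Q/Q   [E -> Q]
(Q/Q)/Q/Q => (i/Q)/Q/Q   [Q -> i]
(i/Q)/Q/Q => (i/i)/Q/Q   [Q -> i]
(i/i)/Q/Q => (i/i)/i/Q   [Q -> i]
(i/i)/i/Q => (i/i)/i/i   [Q -> i]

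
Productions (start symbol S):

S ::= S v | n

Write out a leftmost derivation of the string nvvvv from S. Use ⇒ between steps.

S ⇒ Sv   [S ::= S v]
Sv ⇒ Svv   [S ::= S v]
Svv ⇒ Svvv   [S ::= S v]
Svvv ⇒ Svvvv   [S ::= S v]
Svvvv ⇒ nvvvv   [S ::= n]

S ⇒ Sv ⇒ Svv ⇒ Svvv ⇒ Svvvv ⇒ nvvvv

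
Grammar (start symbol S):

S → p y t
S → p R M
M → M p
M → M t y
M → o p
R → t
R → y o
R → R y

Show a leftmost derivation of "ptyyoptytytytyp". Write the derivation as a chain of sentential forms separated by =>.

S => pRM   [S → p R M]
pRM => pRyM   [R → R y]
pRyM => pRyyM   [R → R y]
pRyyM => ptyyM   [R → t]
ptyyM => ptyyMp   [M → M p]
ptyyMp => ptyyMtyp   [M → M t y]
ptyyMtyp => ptyyMtytyp   [M → M t y]
ptyyMtytyp => ptyyMtytytyp   [M → M t y]
ptyyMtytytyp => ptyyMtytytytyp   [M → M t y]
ptyyMtytytytyp => ptyyoptytytytyp   [M → o p]

S => pRM => pRyM => pRyyM => ptyyM => ptyyMp => ptyyMtyp => ptyyMtytyp => ptyyMtytytyp => ptyyMtytytytyp => ptyyoptytytytyp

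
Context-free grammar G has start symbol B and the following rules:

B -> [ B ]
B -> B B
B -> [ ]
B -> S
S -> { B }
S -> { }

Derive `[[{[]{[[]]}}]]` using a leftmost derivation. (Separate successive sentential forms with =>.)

B => [B]   [B -> [ B ]]
[B] => [[B]]   [B -> [ B ]]
[[B]] => [[S]]   [B -> S]
[[S]] => [[{B}]]   [S -> { B }]
[[{B}]] => [[{BB}]]   [B -> B B]
[[{BB}]] => [[{[]B}]]   [B -> [ ]]
[[{[]B}]] => [[{[]S}]]   [B -> S]
[[{[]S}]] => [[{[]{B}}]]   [S -> { B }]
[[{[]{B}}]] => [[{[]{[B]}}]]   [B -> [ B ]]
[[{[]{[B]}}]] => [[{[]{[[]]}}]]   [B -> [ ]]

B=>[B]=>[[B]]=>[[S]]=>[[{B}]]=>[[{BB}]]=>[[{[]B}]]=>[[{[]S}]]=>[[{[]{B}}]]=>[[{[]{[B]}}]]=>[[{[]{[[]]}}]]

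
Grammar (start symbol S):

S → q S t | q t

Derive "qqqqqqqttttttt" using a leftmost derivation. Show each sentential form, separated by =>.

S => qSt   [S → q S t]
qSt => qqStt   [S → q S t]
qqStt => qqqSttt   [S → q S t]
qqqSttt => qqqqStttt   [S → q S t]
qqqqStttt => qqqqqSttttt   [S → q S t]
qqqqqSttttt => qqqqqqStttttt   [S → q S t]
qqqqqqStttttt => qqqqqqqttttttt   [S → q t]

S => qSt => qqStt => qqqSttt => qqqqStttt => qqqqqSttttt => qqqqqqStttttt => qqqqqqqttttttt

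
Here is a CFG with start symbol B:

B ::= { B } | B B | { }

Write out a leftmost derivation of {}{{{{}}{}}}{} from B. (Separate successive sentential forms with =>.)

B=>BB=>BBB=>{}BB=>{}{B}B=>{}{{B}}B=>{}{{BB}}B=>{}{{{B}B}}B=>{}{{{{}}B}}B=>{}{{{{}}{}}}B=>{}{{{{}}{}}}{}

B => BB   [B ::= B B]
BB => BBB   [B ::= B B]
BBB => {}BB   [B ::= { }]
{}BB => {}{B}B   [B ::= { B }]
{}{B}B => {}{{B}}B   [B ::= { B }]
{}{{B}}B => {}{{BB}}B   [B ::= B B]
{}{{BB}}B => {}{{{B}B}}B   [B ::= { B }]
{}{{{B}B}}B => {}{{{{}}B}}B   [B ::= { }]
{}{{{{}}B}}B => {}{{{{}}{}}}B   [B ::= { }]
{}{{{{}}{}}}B => {}{{{{}}{}}}{}   [B ::= { }]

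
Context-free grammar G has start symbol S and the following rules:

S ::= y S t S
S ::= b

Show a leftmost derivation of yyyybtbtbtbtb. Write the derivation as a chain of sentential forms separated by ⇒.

S ⇒ yStS ⇒ yyStStS ⇒ yyyStStStS ⇒ yyyyStStStStS ⇒ yyyybtStStStS ⇒ yyyybtbtStStS ⇒ yyyybtbtbtStS ⇒ yyyybtbtbtbtS ⇒ yyyybtbtbtbtb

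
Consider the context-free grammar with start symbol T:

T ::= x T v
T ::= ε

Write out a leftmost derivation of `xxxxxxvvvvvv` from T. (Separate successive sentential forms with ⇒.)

T⇒xTv⇒xxTvv⇒xxxTvvv⇒xxxxTvvvv⇒xxxxxTvvvvv⇒xxxxxxTvvvvvv⇒xxxxxxvvvvvv

T ⇒ xTv   [T ::= x T v]
xTv ⇒ xxTvv   [T ::= x T v]
xxTvv ⇒ xxxTvvv   [T ::= x T v]
xxxTvvv ⇒ xxxxTvvvv   [T ::= x T v]
xxxxTvvvv ⇒ xxxxxTvvvvv   [T ::= x T v]
xxxxxTvvvvv ⇒ xxxxxxTvvvvvv   [T ::= x T v]
xxxxxxTvvvvvv ⇒ xxxxxxvvvvvv   [T ::= ε]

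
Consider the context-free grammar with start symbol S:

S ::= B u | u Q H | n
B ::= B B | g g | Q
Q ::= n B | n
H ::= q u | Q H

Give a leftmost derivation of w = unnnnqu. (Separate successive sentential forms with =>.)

S => uQH => unBH => unQH => unnBH => unnQH => unnnBH => unnnQH => unnnnH => unnnnqu

S => uQH   [S ::= u Q H]
uQH => unBH   [Q ::= n B]
unBH => unQH   [B ::= Q]
unQH => unnBH   [Q ::= n B]
unnBH => unnQH   [B ::= Q]
unnQH => unnnBH   [Q ::= n B]
unnnBH => unnnQH   [B ::= Q]
unnnQH => unnnnH   [Q ::= n]
unnnnH => unnnnqu   [H ::= q u]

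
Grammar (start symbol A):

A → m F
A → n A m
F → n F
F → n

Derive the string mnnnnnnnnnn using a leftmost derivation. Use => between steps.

A => mF => mnF => mnnF => mnnnF => mnnnnF => mnnnnnF => mnnnnnnF => mnnnnnnnF => mnnnnnnnnF => mnnnnnnnnnF => mnnnnnnnnnn

A => mF   [A → m F]
mF => mnF   [F → n F]
mnF => mnnF   [F → n F]
mnnF => mnnnF   [F → n F]
mnnnF => mnnnnF   [F → n F]
mnnnnF => mnnnnnF   [F → n F]
mnnnnnF => mnnnnnnF   [F → n F]
mnnnnnnF => mnnnnnnnF   [F → n F]
mnnnnnnnF => mnnnnnnnnF   [F → n F]
mnnnnnnnnF => mnnnnnnnnnF   [F → n F]
mnnnnnnnnnF => mnnnnnnnnnn   [F → n]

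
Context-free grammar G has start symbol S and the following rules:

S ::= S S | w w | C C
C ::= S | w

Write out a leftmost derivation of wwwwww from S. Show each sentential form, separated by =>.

S => CC => wC => wS => wSS => wCCS => wSCS => wwwCS => wwwwS => wwwwww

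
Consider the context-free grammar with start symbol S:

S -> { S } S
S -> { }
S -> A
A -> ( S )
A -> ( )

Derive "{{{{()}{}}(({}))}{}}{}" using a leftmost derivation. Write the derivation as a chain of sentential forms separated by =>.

S=>{S}S=>{{S}S}S=>{{{S}S}S}S=>{{{{S}S}S}S}S=>{{{{A}S}S}S}S=>{{{{()}S}S}S}S=>{{{{()}{}}S}S}S=>{{{{()}{}}A}S}S=>{{{{()}{}}(S)}S}S=>{{{{()}{}}(A)}S}S=>{{{{()}{}}((S))}S}S=>{{{{()}{}}(({}))}S}S=>{{{{()}{}}(({}))}{}}S=>{{{{()}{}}(({}))}{}}{}

S => {S}S   [S -> { S } S]
{S}S => {{S}S}S   [S -> { S } S]
{{S}S}S => {{{S}S}S}S   [S -> { S } S]
{{{S}S}S}S => {{{{S}S}S}S}S   [S -> { S } S]
{{{{S}S}S}S}S => {{{{A}S}S}S}S   [S -> A]
{{{{A}S}S}S}S => {{{{()}S}S}S}S   [A -> ( )]
{{{{()}S}S}S}S => {{{{()}{}}S}S}S   [S -> { }]
{{{{()}{}}S}S}S => {{{{()}{}}A}S}S   [S -> A]
{{{{()}{}}A}S}S => {{{{()}{}}(S)}S}S   [A -> ( S )]
{{{{()}{}}(S)}S}S => {{{{()}{}}(A)}S}S   [S -> A]
{{{{()}{}}(A)}S}S => {{{{()}{}}((S))}S}S   [A -> ( S )]
{{{{()}{}}((S))}S}S => {{{{()}{}}(({}))}S}S   [S -> { }]
{{{{()}{}}(({}))}S}S => {{{{()}{}}(({}))}{}}S   [S -> { }]
{{{{()}{}}(({}))}{}}S => {{{{()}{}}(({}))}{}}{}   [S -> { }]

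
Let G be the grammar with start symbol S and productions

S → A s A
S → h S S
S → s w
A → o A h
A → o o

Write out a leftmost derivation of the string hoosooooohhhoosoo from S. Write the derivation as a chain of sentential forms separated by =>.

S => hSS => hAsAS => hoosAS => hoosoAhS => hoosooAhhS => hoosoooAhhhS => hoosooooohhhS => hoosooooohhhAsA => hoosooooohhhoosA => hoosooooohhhoosoo

S => hSS   [S → h S S]
hSS => hAsAS   [S → A s A]
hAsAS => hoosAS   [A → o o]
hoosAS => hoosoAhS   [A → o A h]
hoosoAhS => hoosooAhhS   [A → o A h]
hoosooAhhS => hoosoooAhhhS   [A → o A h]
hoosoooAhhhS => hoosooooohhhS   [A → o o]
hoosooooohhhS => hoosooooohhhAsA   [S → A s A]
hoosooooohhhAsA => hoosooooohhhoosA   [A → o o]
hoosooooohhhoosA => hoosooooohhhoosoo   [A → o o]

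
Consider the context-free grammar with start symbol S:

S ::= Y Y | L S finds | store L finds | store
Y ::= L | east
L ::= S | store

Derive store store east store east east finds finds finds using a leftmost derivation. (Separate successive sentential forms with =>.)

S => L S finds => store S finds => store L S finds finds => store store S finds finds => store store Y Y finds finds => store store east Y finds finds => store store east L finds finds => store store east S finds finds => store store east store L finds finds finds => store store east store S finds finds finds => store store east store Y Y finds finds finds => store store east store east Y finds finds finds => store store east store east east finds finds finds

S => L S finds   [S ::= L S finds]
L S finds => store S finds   [L ::= store]
store S finds => store L S finds finds   [S ::= L S finds]
store L S finds finds => store store S finds finds   [L ::= store]
store store S finds finds => store store Y Y finds finds   [S ::= Y Y]
store store Y Y finds finds => store store east Y finds finds   [Y ::= east]
store store east Y finds finds => store store east L finds finds   [Y ::= L]
store store east L finds finds => store store east S finds finds   [L ::= S]
store store east S finds finds => store store east store L finds finds finds   [S ::= store L finds]
store store east store L finds finds finds => store store east store S finds finds finds   [L ::= S]
store store east store S finds finds finds => store store east store Y Y finds finds finds   [S ::= Y Y]
store store east store Y Y finds finds finds => store store east store east Y finds finds finds   [Y ::= east]
store store east store east Y finds finds finds => store store east store east east finds finds finds   [Y ::= east]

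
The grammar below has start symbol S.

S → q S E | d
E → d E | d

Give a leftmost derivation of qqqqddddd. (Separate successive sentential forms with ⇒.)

S ⇒ qSE ⇒ qqSEE ⇒ qqqSEEE ⇒ qqqqSEEEE ⇒ qqqqdEEEE ⇒ qqqqddEEE ⇒ qqqqdddEE ⇒ qqqqddddE ⇒ qqqqddddd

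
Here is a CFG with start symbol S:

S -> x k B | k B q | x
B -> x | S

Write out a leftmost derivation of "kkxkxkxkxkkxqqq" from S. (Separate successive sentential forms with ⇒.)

S ⇒ kBq ⇒ kSq ⇒ kkBqq ⇒ kkSqq ⇒ kkxkBqq ⇒ kkxkSqq ⇒ kkxkxkBqq ⇒ kkxkxkSqq ⇒ kkxkxkxkBqq ⇒ kkxkxkxkSqq ⇒ kkxkxkxkxkBqq ⇒ kkxkxkxkxkSqq ⇒ kkxkxkxkxkkBqqq ⇒ kkxkxkxkxkkxqqq

S ⇒ kBq   [S -> k B q]
kBq ⇒ kSq   [B -> S]
kSq ⇒ kkBqq   [S -> k B q]
kkBqq ⇒ kkSqq   [B -> S]
kkSqq ⇒ kkxkBqq   [S -> x k B]
kkxkBqq ⇒ kkxkSqq   [B -> S]
kkxkSqq ⇒ kkxkxkBqq   [S -> x k B]
kkxkxkBqq ⇒ kkxkxkSqq   [B -> S]
kkxkxkSqq ⇒ kkxkxkxkBqq   [S -> x k B]
kkxkxkxkBqq ⇒ kkxkxkxkSqq   [B -> S]
kkxkxkxkSqq ⇒ kkxkxkxkxkBqq   [S -> x k B]
kkxkxkxkxkBqq ⇒ kkxkxkxkxkSqq   [B -> S]
kkxkxkxkxkSqq ⇒ kkxkxkxkxkkBqqq   [S -> k B q]
kkxkxkxkxkkBqqq ⇒ kkxkxkxkxkkxqqq   [B -> x]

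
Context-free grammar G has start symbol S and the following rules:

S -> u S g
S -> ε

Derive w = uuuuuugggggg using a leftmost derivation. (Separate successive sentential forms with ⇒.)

S⇒uSg⇒uuSgg⇒uuuSggg⇒uuuuSgggg⇒uuuuuSggggg⇒uuuuuuSgggggg⇒uuuuuugggggg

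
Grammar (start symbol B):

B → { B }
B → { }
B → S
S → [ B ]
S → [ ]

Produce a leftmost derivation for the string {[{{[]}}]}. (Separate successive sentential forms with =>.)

B => {B} => {S} => {[B]} => {[{B}]} => {[{{B}}]} => {[{{S}}]} => {[{{[]}}]}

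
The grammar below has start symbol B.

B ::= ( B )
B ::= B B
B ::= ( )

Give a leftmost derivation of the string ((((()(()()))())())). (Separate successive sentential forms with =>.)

B=>(B)=>((B))=>((BB))=>(((B)B))=>(((BB)B))=>((((B)B)B))=>((((BB)B)B))=>((((()B)B)B))=>((((()(B))B)B))=>((((()(BB))B)B))=>((((()(()B))B)B))=>((((()(()()))B)B))=>((((()(()()))())B))=>((((()(()()))())()))

B => (B)   [B ::= ( B )]
(B) => ((B))   [B ::= ( B )]
((B)) => ((BB))   [B ::= B B]
((BB)) => (((B)B))   [B ::= ( B )]
(((B)B)) => (((BB)B))   [B ::= B B]
(((BB)B)) => ((((B)B)B))   [B ::= ( B )]
((((B)B)B)) => ((((BB)B)B))   [B ::= B B]
((((BB)B)B)) => ((((()B)B)B))   [B ::= ( )]
((((()B)B)B)) => ((((()(B))B)B))   [B ::= ( B )]
((((()(B))B)B)) => ((((()(BB))B)B))   [B ::= B B]
((((()(BB))B)B)) => ((((()(()B))B)B))   [B ::= ( )]
((((()(()B))B)B)) => ((((()(()()))B)B))   [B ::= ( )]
((((()(()()))B)B)) => ((((()(()()))())B))   [B ::= ( )]
((((()(()()))())B)) => ((((()(()()))())()))   [B ::= ( )]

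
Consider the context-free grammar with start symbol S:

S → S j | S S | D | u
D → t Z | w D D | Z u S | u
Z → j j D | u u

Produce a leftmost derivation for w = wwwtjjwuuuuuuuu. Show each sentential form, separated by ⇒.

S ⇒ D   [S → D]
D ⇒ wDD   [D → w D D]
wDD ⇒ wwDDD   [D → w D D]
wwDDD ⇒ wwwDDDD   [D → w D D]
wwwDDDD ⇒ wwwtZDDD   [D → t Z]
wwwtZDDD ⇒ wwwtjjDDDD   [Z → j j D]
wwwtjjDDDD ⇒ wwwtjjwDDDDD   [D → w D D]
wwwtjjwDDDDD ⇒ wwwtjjwZuSDDDD   [D → Z u S]
wwwtjjwZuSDDDD ⇒ wwwtjjwuuuSDDDD   [Z → u u]
wwwtjjwuuuSDDDD ⇒ wwwtjjwuuuuDDDD   [S → u]
wwwtjjwuuuuDDDD ⇒ wwwtjjwuuuuuDDD   [D → u]
wwwtjjwuuuuuDDD ⇒ wwwtjjwuuuuuuDD   [D → u]
wwwtjjwuuuuuuDD ⇒ wwwtjjwuuuuuuuD   [D → u]
wwwtjjwuuuuuuuD ⇒ wwwtjjwuuuuuuuu   [D → u]

S⇒D⇒wDD⇒wwDDD⇒wwwDDDD⇒wwwtZDDD⇒wwwtjjDDDD⇒wwwtjjwDDDDD⇒wwwtjjwZuSDDDD⇒wwwtjjwuuuSDDDD⇒wwwtjjwuuuuDDDD⇒wwwtjjwuuuuuDDD⇒wwwtjjwuuuuuuDD⇒wwwtjjwuuuuuuuD⇒wwwtjjwuuuuuuuu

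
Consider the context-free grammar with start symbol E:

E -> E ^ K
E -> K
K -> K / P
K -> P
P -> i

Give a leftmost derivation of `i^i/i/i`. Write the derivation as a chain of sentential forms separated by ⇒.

E ⇒ E^K   [E -> E ^ K]
E^K ⇒ K^K   [E -> K]
K^K ⇒ P^K   [K -> P]
P^K ⇒ i^K   [P -> i]
i^K ⇒ i^K/P   [K -> K / P]
i^K/P ⇒ i^K/P/P   [K -> K / P]
i^K/P/P ⇒ i^P/P/P   [K -> P]
i^P/P/P ⇒ i^i/P/P   [P -> i]
i^i/P/P ⇒ i^i/i/P   [P -> i]
i^i/i/P ⇒ i^i/i/i   [P -> i]

E ⇒ E^K ⇒ K^K ⇒ P^K ⇒ i^K ⇒ i^K/P ⇒ i^K/P/P ⇒ i^P/P/P ⇒ i^i/P/P ⇒ i^i/i/P ⇒ i^i/i/i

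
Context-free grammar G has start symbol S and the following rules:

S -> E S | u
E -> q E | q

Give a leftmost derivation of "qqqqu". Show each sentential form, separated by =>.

S => ES   [S -> E S]
ES => qES   [E -> q E]
qES => qqS   [E -> q]
qqS => qqES   [S -> E S]
qqES => qqqES   [E -> q E]
qqqES => qqqqS   [E -> q]
qqqqS => qqqqu   [S -> u]

S=>ES=>qES=>qqS=>qqES=>qqqES=>qqqqS=>qqqqu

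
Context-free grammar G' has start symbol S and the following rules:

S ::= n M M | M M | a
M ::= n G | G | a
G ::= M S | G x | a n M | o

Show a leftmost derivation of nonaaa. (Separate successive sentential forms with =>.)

S => nMM   [S ::= n M M]
nMM => nGM   [M ::= G]
nGM => noM   [G ::= o]
noM => noG   [M ::= G]
noG => noMS   [G ::= M S]
noMS => nonGS   [M ::= n G]
nonGS => nonMSS   [G ::= M S]
nonMSS => nonaSS   [M ::= a]
nonaSS => nonaaS   [S ::= a]
nonaaS => nonaaa   [S ::= a]

S=>nMM=>nGM=>noM=>noG=>noMS=>nonGS=>nonMSS=>nonaSS=>nonaaS=>nonaaa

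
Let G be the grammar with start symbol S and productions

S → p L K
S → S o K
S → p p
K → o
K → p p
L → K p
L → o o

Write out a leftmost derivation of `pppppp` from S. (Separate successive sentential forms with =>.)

S => pLK   [S → p L K]
pLK => pKpK   [L → K p]
pKpK => ppppK   [K → p p]
ppppK => pppppp   [K → p p]

S => pLK => pKpK => ppppK => pppppp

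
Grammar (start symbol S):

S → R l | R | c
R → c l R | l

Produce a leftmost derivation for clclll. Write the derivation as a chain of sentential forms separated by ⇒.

S ⇒ Rl ⇒ clRl ⇒ clclRl ⇒ clclll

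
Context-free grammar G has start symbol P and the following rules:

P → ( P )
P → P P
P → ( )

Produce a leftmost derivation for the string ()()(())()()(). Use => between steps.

P => PP   [P → P P]
PP => ()P   [P → ( )]
()P => ()PP   [P → P P]
()PP => ()PPP   [P → P P]
()PPP => ()PPPP   [P → P P]
()PPPP => ()PPPPP   [P → P P]
()PPPPP => ()()PPPP   [P → ( )]
()()PPPP => ()()(P)PPP   [P → ( P )]
()()(P)PPP => ()()(())PPP   [P → ( )]
()()(())PPP => ()()(())()PP   [P → ( )]
()()(())()PP => ()()(())()()P   [P → ( )]
()()(())()()P => ()()(())()()()   [P → ( )]

P => PP => ()P => ()PP => ()PPP => ()PPPP => ()PPPPP => ()()PPPP => ()()(P)PPP => ()()(())PPP => ()()(())()PP => ()()(())()()P => ()()(())()()()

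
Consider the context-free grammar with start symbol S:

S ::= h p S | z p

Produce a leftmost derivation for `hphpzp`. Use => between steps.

S => hpS => hphpS => hphpzp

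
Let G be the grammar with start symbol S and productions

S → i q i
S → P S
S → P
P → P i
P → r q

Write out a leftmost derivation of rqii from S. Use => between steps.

S => P => Pi => Pii => rqii

S => P   [S → P]
P => Pi   [P → P i]
Pi => Pii   [P → P i]
Pii => rqii   [P → r q]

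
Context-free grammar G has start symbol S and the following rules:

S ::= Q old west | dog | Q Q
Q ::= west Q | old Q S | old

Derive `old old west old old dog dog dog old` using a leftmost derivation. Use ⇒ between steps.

S ⇒ Q Q   [S ::= Q Q]
Q Q ⇒ old Q S Q   [Q ::= old Q S]
old Q S Q ⇒ old old Q S S Q   [Q ::= old Q S]
old old Q S S Q ⇒ old old west Q S S Q   [Q ::= west Q]
old old west Q S S Q ⇒ old old west old Q S S S Q   [Q ::= old Q S]
old old west old Q S S S Q ⇒ old old west old old S S S Q   [Q ::= old]
old old west old old S S S Q ⇒ old old west old old dog S S Q   [S ::= dog]
old old west old old dog S S Q ⇒ old old west old old dog dog S Q   [S ::= dog]
old old west old old dog dog S Q ⇒ old old west old old dog dog dog Q   [S ::= dog]
old old west old old dog dog dog Q ⇒ old old west old old dog dog dog old   [Q ::= old]

S ⇒ Q Q ⇒ old Q S Q ⇒ old old Q S S Q ⇒ old old west Q S S Q ⇒ old old west old Q S S S Q ⇒ old old west old old S S S Q ⇒ old old west old old dog S S Q ⇒ old old west old old dog dog S Q ⇒ old old west old old dog dog dog Q ⇒ old old west old old dog dog dog old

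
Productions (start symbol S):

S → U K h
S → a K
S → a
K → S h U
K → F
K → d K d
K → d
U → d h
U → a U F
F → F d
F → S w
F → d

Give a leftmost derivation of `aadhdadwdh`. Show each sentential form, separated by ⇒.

S⇒UKh⇒aUFKh⇒aaUFFKh⇒aadhFFKh⇒aadhdFKh⇒aadhdSwKh⇒aadhdaKwKh⇒aadhdadwKh⇒aadhdadwdh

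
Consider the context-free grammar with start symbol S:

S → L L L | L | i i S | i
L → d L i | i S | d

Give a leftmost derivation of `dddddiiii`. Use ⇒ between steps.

S ⇒ L ⇒ dLi ⇒ ddLii ⇒ dddLiii ⇒ ddddLiiii ⇒ dddddiiii

S ⇒ L   [S → L]
L ⇒ dLi   [L → d L i]
dLi ⇒ ddLii   [L → d L i]
ddLii ⇒ dddLiii   [L → d L i]
dddLiii ⇒ ddddLiiii   [L → d L i]
ddddLiiii ⇒ dddddiiii   [L → d]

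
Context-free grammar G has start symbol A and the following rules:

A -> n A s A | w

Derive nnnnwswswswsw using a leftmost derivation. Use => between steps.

A => nAsA => nnAsAsA => nnnAsAsAsA => nnnnAsAsAsAsA => nnnnwsAsAsAsA => nnnnwswsAsAsA => nnnnwswswsAsA => nnnnwswswswsA => nnnnwswswswsw

A => nAsA   [A -> n A s A]
nAsA => nnAsAsA   [A -> n A s A]
nnAsAsA => nnnAsAsAsA   [A -> n A s A]
nnnAsAsAsA => nnnnAsAsAsAsA   [A -> n A s A]
nnnnAsAsAsAsA => nnnnwsAsAsAsA   [A -> w]
nnnnwsAsAsAsA => nnnnwswsAsAsA   [A -> w]
nnnnwswsAsAsA => nnnnwswswsAsA   [A -> w]
nnnnwswswsAsA => nnnnwswswswsA   [A -> w]
nnnnwswswswsA => nnnnwswswswsw   [A -> w]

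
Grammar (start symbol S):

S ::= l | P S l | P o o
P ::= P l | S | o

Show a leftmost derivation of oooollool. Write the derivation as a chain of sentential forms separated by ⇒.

S ⇒ PSl   [S ::= P S l]
PSl ⇒ SSl   [P ::= S]
SSl ⇒ PooSl   [S ::= P o o]
PooSl ⇒ oooSl   [P ::= o]
oooSl ⇒ oooPool   [S ::= P o o]
oooPool ⇒ oooPlool   [P ::= P l]
oooPlool ⇒ oooPllool   [P ::= P l]
oooPllool ⇒ oooollool   [P ::= o]

S ⇒ PSl ⇒ SSl ⇒ PooSl ⇒ oooSl ⇒ oooPool ⇒ oooPlool ⇒ oooPllool ⇒ oooollool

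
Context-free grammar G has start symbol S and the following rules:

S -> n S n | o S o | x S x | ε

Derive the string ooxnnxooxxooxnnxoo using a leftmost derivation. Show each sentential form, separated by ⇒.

S ⇒ oSo ⇒ ooSoo ⇒ ooxSxoo ⇒ ooxnSnxoo ⇒ ooxnnSnnxoo ⇒ ooxnnxSxnnxoo ⇒ ooxnnxoSoxnnxoo ⇒ ooxnnxooSooxnnxoo ⇒ ooxnnxooxSxooxnnxoo ⇒ ooxnnxooxxooxnnxoo

S ⇒ oSo   [S -> o S o]
oSo ⇒ ooSoo   [S -> o S o]
ooSoo ⇒ ooxSxoo   [S -> x S x]
ooxSxoo ⇒ ooxnSnxoo   [S -> n S n]
ooxnSnxoo ⇒ ooxnnSnnxoo   [S -> n S n]
ooxnnSnnxoo ⇒ ooxnnxSxnnxoo   [S -> x S x]
ooxnnxSxnnxoo ⇒ ooxnnxoSoxnnxoo   [S -> o S o]
ooxnnxoSoxnnxoo ⇒ ooxnnxooSooxnnxoo   [S -> o S o]
ooxnnxooSooxnnxoo ⇒ ooxnnxooxSxooxnnxoo   [S -> x S x]
ooxnnxooxSxooxnnxoo ⇒ ooxnnxooxxooxnnxoo   [S -> ε]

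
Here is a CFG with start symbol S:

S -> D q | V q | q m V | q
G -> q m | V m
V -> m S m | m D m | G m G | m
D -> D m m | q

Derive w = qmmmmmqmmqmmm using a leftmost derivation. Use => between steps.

S => qmV => qmGmG => qmVmmG => qmmmmG => qmmmmVm => qmmmmmSmm => qmmmmmqmVmm => qmmmmmqmmDmmm => qmmmmmqmmqmmm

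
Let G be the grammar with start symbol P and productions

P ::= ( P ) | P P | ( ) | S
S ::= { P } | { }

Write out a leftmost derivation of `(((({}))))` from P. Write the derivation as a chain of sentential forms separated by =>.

P => (P) => ((P)) => (((P))) => ((((P)))) => ((((S)))) => (((({}))))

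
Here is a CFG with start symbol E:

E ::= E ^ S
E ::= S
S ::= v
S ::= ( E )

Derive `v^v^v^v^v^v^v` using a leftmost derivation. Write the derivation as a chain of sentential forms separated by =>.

E => E^S => E^S^S => E^S^S^S => E^S^S^S^S => E^S^S^S^S^S => E^S^S^S^S^S^S => S^S^S^S^S^S^S => v^S^S^S^S^S^S => v^v^S^S^S^S^S => v^v^v^S^S^S^S => v^v^v^v^S^S^S => v^v^v^v^v^S^S => v^v^v^v^v^v^S => v^v^v^v^v^v^v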